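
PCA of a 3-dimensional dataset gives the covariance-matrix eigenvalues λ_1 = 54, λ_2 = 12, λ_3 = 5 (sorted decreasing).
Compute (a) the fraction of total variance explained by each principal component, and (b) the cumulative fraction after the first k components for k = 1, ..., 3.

Step 1 — total variance = trace(Sigma) = Σ λ_i = 54 + 12 + 5 = 71.

Step 2 — fraction explained by component i = λ_i / Σ λ:
  PC1: 54/71 = 0.7606
  PC2: 12/71 = 0.169
  PC3: 5/71 = 0.0704

Step 3 — cumulative fraction after k components = (λ_1 + ... + λ_k) / Σ λ:
  k = 1: 54/71 = 0.7606
  k = 2: (54 + 12)/71 = 66/71 = 0.9296
  k = 3: (54 + 12 + 5)/71 = 71/71 = 1

Summary (fraction, with percent):

explained: PC1 0.7606 (76.06%), PC2 0.169 (16.9%), PC3 0.0704 (7.04%);  cumulative: 0.7606, 0.9296, 1


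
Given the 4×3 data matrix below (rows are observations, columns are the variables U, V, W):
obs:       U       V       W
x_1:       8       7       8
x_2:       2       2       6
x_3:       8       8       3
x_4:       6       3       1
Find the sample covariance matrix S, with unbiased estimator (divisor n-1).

Step 1 — column means:
  mean(U) = (8 + 2 + 8 + 6) / 4 = 24/4 = 6
  mean(V) = (7 + 2 + 8 + 3) / 4 = 20/4 = 5
  mean(W) = (8 + 6 + 3 + 1) / 4 = 18/4 = 4.5

Step 2 — sample covariance S[i,j] = (1/(n-1)) · Σ_k (x_{k,i} - mean_i) · (x_{k,j} - mean_j), with n-1 = 3.
  S[U,U] = ((2)·(2) + (-4)·(-4) + (2)·(2) + (0)·(0)) / 3 = 24/3 = 8
  S[U,V] = ((2)·(2) + (-4)·(-3) + (2)·(3) + (0)·(-2)) / 3 = 22/3 = 7.3333
  S[U,W] = ((2)·(3.5) + (-4)·(1.5) + (2)·(-1.5) + (0)·(-3.5)) / 3 = -2/3 = -0.6667
  S[V,V] = ((2)·(2) + (-3)·(-3) + (3)·(3) + (-2)·(-2)) / 3 = 26/3 = 8.6667
  S[V,W] = ((2)·(3.5) + (-3)·(1.5) + (3)·(-1.5) + (-2)·(-3.5)) / 3 = 5/3 = 1.6667
  S[W,W] = ((3.5)·(3.5) + (1.5)·(1.5) + (-1.5)·(-1.5) + (-3.5)·(-3.5)) / 3 = 29/3 = 9.6667

S is symmetric (S[j,i] = S[i,j]). Assembling:

S = [[8, 7.3333, -0.6667],
 [7.3333, 8.6667, 1.6667],
 [-0.6667, 1.6667, 9.6667]]


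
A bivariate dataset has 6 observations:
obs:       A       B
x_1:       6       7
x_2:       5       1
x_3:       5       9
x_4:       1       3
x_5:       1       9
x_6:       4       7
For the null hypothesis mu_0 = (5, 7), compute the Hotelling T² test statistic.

Step 1 — sample mean vector:
  mean(A) = (6 + 5 + 5 + 1 + 1 + 4) / 6 = 22/6 = 3.6667
  mean(B) = (7 + 1 + 9 + 3 + 9 + 7) / 6 = 36/6 = 6
  x̄ = (3.6667, 6),  deviation x̄ - mu_0 = (3.6667, 6) - (5, 7) = (-1.3333, -1).

Step 2 — sample covariance matrix, S[i,j] = (1/(n-1)) · Σ_k (x_{k,i} - mean_i) · (x_{k,j} - mean_j), divisor n-1 = 5:
  S[A,A] = ((2.3333)·(2.3333) + (1.3333)·(1.3333) + (1.3333)·(1.3333) + (-2.6667)·(-2.6667) + (-2.6667)·(-2.6667) + (0.3333)·(0.3333)) / 5 = 23.3333/5 = 4.6667
  S[A,B] = ((2.3333)·(1) + (1.3333)·(-5) + (1.3333)·(3) + (-2.6667)·(-3) + (-2.6667)·(3) + (0.3333)·(1)) / 5 = 0/5 = 0
  S[B,B] = ((1)·(1) + (-5)·(-5) + (3)·(3) + (-3)·(-3) + (3)·(3) + (1)·(1)) / 5 = 54/5 = 10.8
  S = [[4.6667, 0],
 [0, 10.8]].

Step 3 — invert S. det(S) = 4.6667·10.8 - (0)² = 50.4.
  S^{-1} = (1/det) · [[d, -b], [-b, a]] = [[0.2143, 0],
 [0, 0.0926]].

Step 4 — quadratic form (x̄ - mu_0)^T · S^{-1} · (x̄ - mu_0):
  S^{-1} · (x̄ - mu_0) = (-0.2857, -0.0926),
  (x̄ - mu_0)^T · [...] = (-1.3333)·(-0.2857) + (-1)·(-0.0926) = 0.4735.

Step 5 — scale by n: T² = 6 · 0.4735 = 2.8413.

T² ≈ 2.8413


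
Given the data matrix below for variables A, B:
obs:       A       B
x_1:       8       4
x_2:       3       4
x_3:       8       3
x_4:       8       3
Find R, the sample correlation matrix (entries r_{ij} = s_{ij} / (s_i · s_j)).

Step 1 — column means:
  mean(A) = (8 + 3 + 8 + 8) / 4 = 27/4 = 6.75
  mean(B) = (4 + 4 + 3 + 3) / 4 = 14/4 = 3.5

Step 2 — sample variances and covariances s[i,j] = (1/(n-1)) · Σ_k (x_{k,i} - mean_i) · (x_{k,j} - mean_j), with n-1 = 3:
  s[A,A] = ((1.25)·(1.25) + (-3.75)·(-3.75) + (1.25)·(1.25) + (1.25)·(1.25)) / 3 = 18.75/3 = 6.25
  s[A,B] = ((1.25)·(0.5) + (-3.75)·(0.5) + (1.25)·(-0.5) + (1.25)·(-0.5)) / 3 = -2.5/3 = -0.8333
  s[B,B] = ((0.5)·(0.5) + (0.5)·(0.5) + (-0.5)·(-0.5) + (-0.5)·(-0.5)) / 3 = 1/3 = 0.3333
  Sample standard deviations s_i = √(s[i,i]):
  s(A) = √(6.25) = 2.5
  s(B) = √(0.3333) = 0.5774

Step 3 — r_{ij} = s_{ij} / (s_i · s_j):
  r[A,A] = 1 (diagonal).
  r[A,B] = -0.8333 / (2.5 · 0.5774) = -0.8333 / 1.4434 = -0.5774
  r[B,B] = 1 (diagonal).

R is symmetric with unit diagonal. Assembling:

R = [[1, -0.5774],
 [-0.5774, 1]]


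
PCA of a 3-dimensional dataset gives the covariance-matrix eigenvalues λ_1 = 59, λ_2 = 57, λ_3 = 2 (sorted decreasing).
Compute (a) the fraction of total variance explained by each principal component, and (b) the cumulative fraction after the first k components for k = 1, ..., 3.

Step 1 — total variance = trace(Sigma) = Σ λ_i = 59 + 57 + 2 = 118.

Step 2 — fraction explained by component i = λ_i / Σ λ:
  PC1: 59/118 = 0.5
  PC2: 57/118 = 0.4831
  PC3: 2/118 = 0.0169

Step 3 — cumulative fraction after k components = (λ_1 + ... + λ_k) / Σ λ:
  k = 1: 59/118 = 0.5
  k = 2: (59 + 57)/118 = 116/118 = 0.9831
  k = 3: (59 + 57 + 2)/118 = 118/118 = 1

Summary (fraction, with percent):

explained: PC1 0.5 (50%), PC2 0.4831 (48.31%), PC3 0.0169 (1.69%);  cumulative: 0.5, 0.9831, 1


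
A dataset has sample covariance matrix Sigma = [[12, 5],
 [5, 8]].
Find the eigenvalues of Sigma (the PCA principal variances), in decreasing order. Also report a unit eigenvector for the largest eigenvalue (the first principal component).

Step 1 — characteristic polynomial of 2×2 Sigma:
  det(Sigma - λI) = λ² - trace · λ + det = 0.
  trace = 12 + 8 = 20, det = 12·8 - (5)² = 71.
Step 2 — discriminant:
  Δ = trace² - 4·det = 400 - 284 = 116.
Step 3 — eigenvalues:
  λ = (trace ± √Δ)/2 = (20 ± 10.7703)/2,
  λ_1 = 15.3852,  λ_2 = 4.6148.

Step 4 — unit eigenvector for λ_1: solve (Sigma - λ_1 I)v = 0. First row:
  (12 - 15.3852)·v_x + (5)·v_y = 0, i.e. (-3.3852)·v_x + (5)·v_y = 0,
  so v ∝ (b, λ_1 - a) = (5, 3.3852) = u.
  ||u|| = √((5)² + (3.3852)²) = √(36.4593) ≈ 6.0382,
  v_1 = u/||u|| ≈ (0.8281, 0.5606) (||v_1|| = 1).

λ_1 = 15.3852,  λ_2 = 4.6148;  v_1 ≈ (0.8281, 0.5606)


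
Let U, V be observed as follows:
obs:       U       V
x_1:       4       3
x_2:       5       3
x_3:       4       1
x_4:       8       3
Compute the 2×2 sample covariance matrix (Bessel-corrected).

Step 1 — column means:
  mean(U) = (4 + 5 + 4 + 8) / 4 = 21/4 = 5.25
  mean(V) = (3 + 3 + 1 + 3) / 4 = 10/4 = 2.5

Step 2 — sample covariance S[i,j] = (1/(n-1)) · Σ_k (x_{k,i} - mean_i) · (x_{k,j} - mean_j), with n-1 = 3.
  S[U,U] = ((-1.25)·(-1.25) + (-0.25)·(-0.25) + (-1.25)·(-1.25) + (2.75)·(2.75)) / 3 = 10.75/3 = 3.5833
  S[U,V] = ((-1.25)·(0.5) + (-0.25)·(0.5) + (-1.25)·(-1.5) + (2.75)·(0.5)) / 3 = 2.5/3 = 0.8333
  S[V,V] = ((0.5)·(0.5) + (0.5)·(0.5) + (-1.5)·(-1.5) + (0.5)·(0.5)) / 3 = 3/3 = 1

S is symmetric (S[j,i] = S[i,j]). Assembling:

S = [[3.5833, 0.8333],
 [0.8333, 1]]


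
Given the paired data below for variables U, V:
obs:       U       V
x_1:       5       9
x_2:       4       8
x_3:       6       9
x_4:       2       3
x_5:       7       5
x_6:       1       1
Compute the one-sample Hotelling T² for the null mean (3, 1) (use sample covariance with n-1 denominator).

Step 1 — sample mean vector:
  mean(U) = (5 + 4 + 6 + 2 + 7 + 1) / 6 = 25/6 = 4.1667
  mean(V) = (9 + 8 + 9 + 3 + 5 + 1) / 6 = 35/6 = 5.8333
  x̄ = (4.1667, 5.8333),  deviation x̄ - mu_0 = (4.1667, 5.8333) - (3, 1) = (1.1667, 4.8333).

Step 2 — sample covariance matrix, S[i,j] = (1/(n-1)) · Σ_k (x_{k,i} - mean_i) · (x_{k,j} - mean_j), divisor n-1 = 5:
  S[U,U] = ((0.8333)·(0.8333) + (-0.1667)·(-0.1667) + (1.8333)·(1.8333) + (-2.1667)·(-2.1667) + (2.8333)·(2.8333) + (-3.1667)·(-3.1667)) / 5 = 26.8333/5 = 5.3667
  S[U,V] = ((0.8333)·(3.1667) + (-0.1667)·(2.1667) + (1.8333)·(3.1667) + (-2.1667)·(-2.8333) + (2.8333)·(-0.8333) + (-3.1667)·(-4.8333)) / 5 = 27.1667/5 = 5.4333
  S[V,V] = ((3.1667)·(3.1667) + (2.1667)·(2.1667) + (3.1667)·(3.1667) + (-2.8333)·(-2.8333) + (-0.8333)·(-0.8333) + (-4.8333)·(-4.8333)) / 5 = 56.8333/5 = 11.3667
  S = [[5.3667, 5.4333],
 [5.4333, 11.3667]].

Step 3 — invert S. det(S) = 5.3667·11.3667 - (5.4333)² = 31.48.
  S^{-1} = (1/det) · [[d, -b], [-b, a]] = [[0.3611, -0.1726],
 [-0.1726, 0.1705]].

Step 4 — quadratic form (x̄ - mu_0)^T · S^{-1} · (x̄ - mu_0):
  S^{-1} · (x̄ - mu_0) = (-0.413, 0.6226),
  (x̄ - mu_0)^T · [...] = (1.1667)·(-0.413) + (4.8333)·(0.6226) = 2.5275.

Step 5 — scale by n: T² = 6 · 2.5275 = 15.1652.

T² ≈ 15.1652


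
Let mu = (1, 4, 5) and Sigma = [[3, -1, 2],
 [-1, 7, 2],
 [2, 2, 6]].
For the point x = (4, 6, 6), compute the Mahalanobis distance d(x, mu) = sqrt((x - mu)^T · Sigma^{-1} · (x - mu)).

Step 1 — centre the observation: (x - mu) = (3, 2, 1).

Step 2 — invert Sigma (cofactor / det for 3×3, or solve directly):
  Sigma^{-1} = [[0.5278, 0.1389, -0.2222],
 [0.1389, 0.1944, -0.1111],
 [-0.2222, -0.1111, 0.2778]].

Step 3 — form the quadratic (x - mu)^T · Sigma^{-1} · (x - mu):
  Sigma^{-1} · (x - mu) = (1.6389, 0.6944, -0.6111).
  (x - mu)^T · [Sigma^{-1} · (x - mu)] = (3)·(1.6389) + (2)·(0.6944) + (1)·(-0.6111) = 5.6944.

Step 4 — take square root: d = √(5.6944) ≈ 2.3863.

d(x, mu) = √(5.6944) ≈ 2.3863


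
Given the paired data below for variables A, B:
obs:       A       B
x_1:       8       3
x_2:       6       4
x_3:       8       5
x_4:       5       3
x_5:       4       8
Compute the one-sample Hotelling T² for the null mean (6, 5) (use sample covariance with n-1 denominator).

Step 1 — sample mean vector:
  mean(A) = (8 + 6 + 8 + 5 + 4) / 5 = 31/5 = 6.2
  mean(B) = (3 + 4 + 5 + 3 + 8) / 5 = 23/5 = 4.6
  x̄ = (6.2, 4.6),  deviation x̄ - mu_0 = (6.2, 4.6) - (6, 5) = (0.2, -0.4).

Step 2 — sample covariance matrix, S[i,j] = (1/(n-1)) · Σ_k (x_{k,i} - mean_i) · (x_{k,j} - mean_j), divisor n-1 = 4:
  S[A,A] = ((1.8)·(1.8) + (-0.2)·(-0.2) + (1.8)·(1.8) + (-1.2)·(-1.2) + (-2.2)·(-2.2)) / 4 = 12.8/4 = 3.2
  S[A,B] = ((1.8)·(-1.6) + (-0.2)·(-0.6) + (1.8)·(0.4) + (-1.2)·(-1.6) + (-2.2)·(3.4)) / 4 = -7.6/4 = -1.9
  S[B,B] = ((-1.6)·(-1.6) + (-0.6)·(-0.6) + (0.4)·(0.4) + (-1.6)·(-1.6) + (3.4)·(3.4)) / 4 = 17.2/4 = 4.3
  S = [[3.2, -1.9],
 [-1.9, 4.3]].

Step 3 — invert S. det(S) = 3.2·4.3 - (-1.9)² = 10.15.
  S^{-1} = (1/det) · [[d, -b], [-b, a]] = [[0.4236, 0.1872],
 [0.1872, 0.3153]].

Step 4 — quadratic form (x̄ - mu_0)^T · S^{-1} · (x̄ - mu_0):
  S^{-1} · (x̄ - mu_0) = (0.0099, -0.0887),
  (x̄ - mu_0)^T · [...] = (0.2)·(0.0099) + (-0.4)·(-0.0887) = 0.0374.

Step 5 — scale by n: T² = 5 · 0.0374 = 0.1872.

T² ≈ 0.1872


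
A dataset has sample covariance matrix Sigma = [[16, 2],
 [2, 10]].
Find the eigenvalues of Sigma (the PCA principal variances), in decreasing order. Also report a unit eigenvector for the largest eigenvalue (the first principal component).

Step 1 — characteristic polynomial of 2×2 Sigma:
  det(Sigma - λI) = λ² - trace · λ + det = 0.
  trace = 16 + 10 = 26, det = 16·10 - (2)² = 156.
Step 2 — discriminant:
  Δ = trace² - 4·det = 676 - 624 = 52.
Step 3 — eigenvalues:
  λ = (trace ± √Δ)/2 = (26 ± 7.2111)/2,
  λ_1 = 16.6056,  λ_2 = 9.3944.

Step 4 — unit eigenvector for λ_1: solve (Sigma - λ_1 I)v = 0. First row:
  (16 - 16.6056)·v_x + (2)·v_y = 0, i.e. (-0.6056)·v_x + (2)·v_y = 0,
  so v ∝ (b, λ_1 - a) = (2, 0.6056) = u.
  ||u|| = √((2)² + (0.6056)²) = √(4.3667) ≈ 2.0897,
  v_1 = u/||u|| ≈ (0.9571, 0.2898) (||v_1|| = 1).

λ_1 = 16.6056,  λ_2 = 9.3944;  v_1 ≈ (0.9571, 0.2898)


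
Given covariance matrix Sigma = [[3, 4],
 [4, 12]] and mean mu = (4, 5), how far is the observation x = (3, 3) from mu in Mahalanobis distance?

Step 1 — centre the observation: (x - mu) = (-1, -2).

Step 2 — invert Sigma. det(Sigma) = 3·12 - (4)² = 20.
  Sigma^{-1} = (1/det) · [[d, -b], [-b, a]] = [[0.6, -0.2],
 [-0.2, 0.15]].

Step 3 — form the quadratic (x - mu)^T · Sigma^{-1} · (x - mu):
  Sigma^{-1} · (x - mu) = (-0.2, -0.1).
  (x - mu)^T · [Sigma^{-1} · (x - mu)] = (-1)·(-0.2) + (-2)·(-0.1) = 0.4.

Step 4 — take square root: d = √(0.4) ≈ 0.6325.

d(x, mu) = √(0.4) ≈ 0.6325


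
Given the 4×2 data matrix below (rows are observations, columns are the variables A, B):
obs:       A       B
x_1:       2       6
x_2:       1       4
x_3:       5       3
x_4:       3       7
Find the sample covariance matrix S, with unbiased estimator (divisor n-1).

Step 1 — column means:
  mean(A) = (2 + 1 + 5 + 3) / 4 = 11/4 = 2.75
  mean(B) = (6 + 4 + 3 + 7) / 4 = 20/4 = 5

Step 2 — sample covariance S[i,j] = (1/(n-1)) · Σ_k (x_{k,i} - mean_i) · (x_{k,j} - mean_j), with n-1 = 3.
  S[A,A] = ((-0.75)·(-0.75) + (-1.75)·(-1.75) + (2.25)·(2.25) + (0.25)·(0.25)) / 3 = 8.75/3 = 2.9167
  S[A,B] = ((-0.75)·(1) + (-1.75)·(-1) + (2.25)·(-2) + (0.25)·(2)) / 3 = -3/3 = -1
  S[B,B] = ((1)·(1) + (-1)·(-1) + (-2)·(-2) + (2)·(2)) / 3 = 10/3 = 3.3333

S is symmetric (S[j,i] = S[i,j]). Assembling:

S = [[2.9167, -1],
 [-1, 3.3333]]


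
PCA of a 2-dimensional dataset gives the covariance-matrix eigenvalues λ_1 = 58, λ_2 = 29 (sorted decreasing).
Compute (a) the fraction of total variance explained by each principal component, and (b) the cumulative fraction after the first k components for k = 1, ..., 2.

Step 1 — total variance = trace(Sigma) = Σ λ_i = 58 + 29 = 87.

Step 2 — fraction explained by component i = λ_i / Σ λ:
  PC1: 58/87 = 0.6667
  PC2: 29/87 = 0.3333

Step 3 — cumulative fraction after k components = (λ_1 + ... + λ_k) / Σ λ:
  k = 1: 58/87 = 0.6667
  k = 2: (58 + 29)/87 = 87/87 = 1

Summary (fraction, with percent):

explained: PC1 0.6667 (66.67%), PC2 0.3333 (33.33%);  cumulative: 0.6667, 1


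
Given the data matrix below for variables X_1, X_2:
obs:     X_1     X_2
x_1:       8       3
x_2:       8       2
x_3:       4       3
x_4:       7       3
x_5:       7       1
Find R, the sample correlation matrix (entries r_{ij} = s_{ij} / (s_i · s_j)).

Step 1 — column means:
  mean(X_1) = (8 + 8 + 4 + 7 + 7) / 5 = 34/5 = 6.8
  mean(X_2) = (3 + 2 + 3 + 3 + 1) / 5 = 12/5 = 2.4

Step 2 — sample variances and covariances s[i,j] = (1/(n-1)) · Σ_k (x_{k,i} - mean_i) · (x_{k,j} - mean_j), with n-1 = 4:
  s[X_1,X_1] = ((1.2)·(1.2) + (1.2)·(1.2) + (-2.8)·(-2.8) + (0.2)·(0.2) + (0.2)·(0.2)) / 4 = 10.8/4 = 2.7
  s[X_1,X_2] = ((1.2)·(0.6) + (1.2)·(-0.4) + (-2.8)·(0.6) + (0.2)·(0.6) + (0.2)·(-1.4)) / 4 = -1.6/4 = -0.4
  s[X_2,X_2] = ((0.6)·(0.6) + (-0.4)·(-0.4) + (0.6)·(0.6) + (0.6)·(0.6) + (-1.4)·(-1.4)) / 4 = 3.2/4 = 0.8
  Sample standard deviations s_i = √(s[i,i]):
  s(X_1) = √(2.7) = 1.6432
  s(X_2) = √(0.8) = 0.8944

Step 3 — r_{ij} = s_{ij} / (s_i · s_j):
  r[X_1,X_1] = 1 (diagonal).
  r[X_1,X_2] = -0.4 / (1.6432 · 0.8944) = -0.4 / 1.4697 = -0.2722
  r[X_2,X_2] = 1 (diagonal).

R is symmetric with unit diagonal. Assembling:

R = [[1, -0.2722],
 [-0.2722, 1]]


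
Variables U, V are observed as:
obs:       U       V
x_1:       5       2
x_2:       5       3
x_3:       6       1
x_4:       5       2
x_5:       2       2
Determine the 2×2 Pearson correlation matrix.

Step 1 — column means:
  mean(U) = (5 + 5 + 6 + 5 + 2) / 5 = 23/5 = 4.6
  mean(V) = (2 + 3 + 1 + 2 + 2) / 5 = 10/5 = 2

Step 2 — sample variances and covariances s[i,j] = (1/(n-1)) · Σ_k (x_{k,i} - mean_i) · (x_{k,j} - mean_j), with n-1 = 4:
  s[U,U] = ((0.4)·(0.4) + (0.4)·(0.4) + (1.4)·(1.4) + (0.4)·(0.4) + (-2.6)·(-2.6)) / 4 = 9.2/4 = 2.3
  s[U,V] = ((0.4)·(0) + (0.4)·(1) + (1.4)·(-1) + (0.4)·(0) + (-2.6)·(0)) / 4 = -1/4 = -0.25
  s[V,V] = ((0)·(0) + (1)·(1) + (-1)·(-1) + (0)·(0) + (0)·(0)) / 4 = 2/4 = 0.5
  Sample standard deviations s_i = √(s[i,i]):
  s(U) = √(2.3) = 1.5166
  s(V) = √(0.5) = 0.7071

Step 3 — r_{ij} = s_{ij} / (s_i · s_j):
  r[U,U] = 1 (diagonal).
  r[U,V] = -0.25 / (1.5166 · 0.7071) = -0.25 / 1.0724 = -0.2331
  r[V,V] = 1 (diagonal).

R is symmetric with unit diagonal. Assembling:

R = [[1, -0.2331],
 [-0.2331, 1]]


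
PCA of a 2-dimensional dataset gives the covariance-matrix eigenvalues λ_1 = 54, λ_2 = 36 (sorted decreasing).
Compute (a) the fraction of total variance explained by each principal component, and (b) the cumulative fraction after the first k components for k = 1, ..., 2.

Step 1 — total variance = trace(Sigma) = Σ λ_i = 54 + 36 = 90.

Step 2 — fraction explained by component i = λ_i / Σ λ:
  PC1: 54/90 = 0.6
  PC2: 36/90 = 0.4

Step 3 — cumulative fraction after k components = (λ_1 + ... + λ_k) / Σ λ:
  k = 1: 54/90 = 0.6
  k = 2: (54 + 36)/90 = 90/90 = 1

Summary (fraction, with percent):

explained: PC1 0.6 (60%), PC2 0.4 (40%);  cumulative: 0.6, 1


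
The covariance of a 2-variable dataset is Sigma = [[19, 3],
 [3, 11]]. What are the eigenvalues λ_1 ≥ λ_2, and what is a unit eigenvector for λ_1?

Step 1 — characteristic polynomial of 2×2 Sigma:
  det(Sigma - λI) = λ² - trace · λ + det = 0.
  trace = 19 + 11 = 30, det = 19·11 - (3)² = 200.
Step 2 — discriminant:
  Δ = trace² - 4·det = 900 - 800 = 100.
Step 3 — eigenvalues:
  λ = (trace ± √Δ)/2 = (30 ± 10)/2,
  λ_1 = 20,  λ_2 = 10.

Step 4 — unit eigenvector for λ_1: solve (Sigma - λ_1 I)v = 0. First row:
  (19 - 20)·v_x + (3)·v_y = 0, i.e. (-1)·v_x + (3)·v_y = 0,
  so v ∝ (b, λ_1 - a) = (3, 1) = u.
  ||u|| = √((3)² + (1)²) = √(10) ≈ 3.1623,
  v_1 = u/||u|| ≈ (0.9487, 0.3162) (||v_1|| = 1).

λ_1 = 20,  λ_2 = 10;  v_1 ≈ (0.9487, 0.3162)


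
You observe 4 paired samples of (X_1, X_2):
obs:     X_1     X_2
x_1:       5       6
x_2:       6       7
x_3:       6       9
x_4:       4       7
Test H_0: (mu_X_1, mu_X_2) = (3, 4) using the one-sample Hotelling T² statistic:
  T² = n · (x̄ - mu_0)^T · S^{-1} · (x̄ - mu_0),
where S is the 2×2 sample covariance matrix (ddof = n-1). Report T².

Step 1 — sample mean vector:
  mean(X_1) = (5 + 6 + 6 + 4) / 4 = 21/4 = 5.25
  mean(X_2) = (6 + 7 + 9 + 7) / 4 = 29/4 = 7.25
  x̄ = (5.25, 7.25),  deviation x̄ - mu_0 = (5.25, 7.25) - (3, 4) = (2.25, 3.25).

Step 2 — sample covariance matrix, S[i,j] = (1/(n-1)) · Σ_k (x_{k,i} - mean_i) · (x_{k,j} - mean_j), divisor n-1 = 3:
  S[X_1,X_1] = ((-0.25)·(-0.25) + (0.75)·(0.75) + (0.75)·(0.75) + (-1.25)·(-1.25)) / 3 = 2.75/3 = 0.9167
  S[X_1,X_2] = ((-0.25)·(-1.25) + (0.75)·(-0.25) + (0.75)·(1.75) + (-1.25)·(-0.25)) / 3 = 1.75/3 = 0.5833
  S[X_2,X_2] = ((-1.25)·(-1.25) + (-0.25)·(-0.25) + (1.75)·(1.75) + (-0.25)·(-0.25)) / 3 = 4.75/3 = 1.5833
  S = [[0.9167, 0.5833],
 [0.5833, 1.5833]].

Step 3 — invert S. det(S) = 0.9167·1.5833 - (0.5833)² = 1.1111.
  S^{-1} = (1/det) · [[d, -b], [-b, a]] = [[1.425, -0.525],
 [-0.525, 0.825]].

Step 4 — quadratic form (x̄ - mu_0)^T · S^{-1} · (x̄ - mu_0):
  S^{-1} · (x̄ - mu_0) = (1.5, 1.5),
  (x̄ - mu_0)^T · [...] = (2.25)·(1.5) + (3.25)·(1.5) = 8.25.

Step 5 — scale by n: T² = 4 · 8.25 = 33.

T² ≈ 33


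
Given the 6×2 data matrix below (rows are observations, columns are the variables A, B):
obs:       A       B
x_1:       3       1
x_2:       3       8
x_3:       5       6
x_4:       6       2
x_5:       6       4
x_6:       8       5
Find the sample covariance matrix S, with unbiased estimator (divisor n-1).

Step 1 — column means:
  mean(A) = (3 + 3 + 5 + 6 + 6 + 8) / 6 = 31/6 = 5.1667
  mean(B) = (1 + 8 + 6 + 2 + 4 + 5) / 6 = 26/6 = 4.3333

Step 2 — sample covariance S[i,j] = (1/(n-1)) · Σ_k (x_{k,i} - mean_i) · (x_{k,j} - mean_j), with n-1 = 5.
  S[A,A] = ((-2.1667)·(-2.1667) + (-2.1667)·(-2.1667) + (-0.1667)·(-0.1667) + (0.8333)·(0.8333) + (0.8333)·(0.8333) + (2.8333)·(2.8333)) / 5 = 18.8333/5 = 3.7667
  S[A,B] = ((-2.1667)·(-3.3333) + (-2.1667)·(3.6667) + (-0.1667)·(1.6667) + (0.8333)·(-2.3333) + (0.8333)·(-0.3333) + (2.8333)·(0.6667)) / 5 = -1.3333/5 = -0.2667
  S[B,B] = ((-3.3333)·(-3.3333) + (3.6667)·(3.6667) + (1.6667)·(1.6667) + (-2.3333)·(-2.3333) + (-0.3333)·(-0.3333) + (0.6667)·(0.6667)) / 5 = 33.3333/5 = 6.6667

S is symmetric (S[j,i] = S[i,j]). Assembling:

S = [[3.7667, -0.2667],
 [-0.2667, 6.6667]]


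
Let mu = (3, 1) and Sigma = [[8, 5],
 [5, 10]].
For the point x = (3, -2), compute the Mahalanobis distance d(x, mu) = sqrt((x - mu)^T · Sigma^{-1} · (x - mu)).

Step 1 — centre the observation: (x - mu) = (0, -3).

Step 2 — invert Sigma. det(Sigma) = 8·10 - (5)² = 55.
  Sigma^{-1} = (1/det) · [[d, -b], [-b, a]] = [[0.1818, -0.0909],
 [-0.0909, 0.1455]].

Step 3 — form the quadratic (x - mu)^T · Sigma^{-1} · (x - mu):
  Sigma^{-1} · (x - mu) = (0.2727, -0.4364).
  (x - mu)^T · [Sigma^{-1} · (x - mu)] = (0)·(0.2727) + (-3)·(-0.4364) = 1.3091.

Step 4 — take square root: d = √(1.3091) ≈ 1.1442.

d(x, mu) = √(1.3091) ≈ 1.1442


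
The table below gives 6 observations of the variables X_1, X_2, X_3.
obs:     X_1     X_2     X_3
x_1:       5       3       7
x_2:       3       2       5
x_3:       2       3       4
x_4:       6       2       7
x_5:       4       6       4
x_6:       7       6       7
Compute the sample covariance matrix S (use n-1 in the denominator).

Step 1 — column means:
  mean(X_1) = (5 + 3 + 2 + 6 + 4 + 7) / 6 = 27/6 = 4.5
  mean(X_2) = (3 + 2 + 3 + 2 + 6 + 6) / 6 = 22/6 = 3.6667
  mean(X_3) = (7 + 5 + 4 + 7 + 4 + 7) / 6 = 34/6 = 5.6667

Step 2 — sample covariance S[i,j] = (1/(n-1)) · Σ_k (x_{k,i} - mean_i) · (x_{k,j} - mean_j), with n-1 = 5.
  S[X_1,X_1] = ((0.5)·(0.5) + (-1.5)·(-1.5) + (-2.5)·(-2.5) + (1.5)·(1.5) + (-0.5)·(-0.5) + (2.5)·(2.5)) / 5 = 17.5/5 = 3.5
  S[X_1,X_2] = ((0.5)·(-0.6667) + (-1.5)·(-1.6667) + (-2.5)·(-0.6667) + (1.5)·(-1.6667) + (-0.5)·(2.3333) + (2.5)·(2.3333)) / 5 = 6/5 = 1.2
  S[X_1,X_3] = ((0.5)·(1.3333) + (-1.5)·(-0.6667) + (-2.5)·(-1.6667) + (1.5)·(1.3333) + (-0.5)·(-1.6667) + (2.5)·(1.3333)) / 5 = 12/5 = 2.4
  S[X_2,X_2] = ((-0.6667)·(-0.6667) + (-1.6667)·(-1.6667) + (-0.6667)·(-0.6667) + (-1.6667)·(-1.6667) + (2.3333)·(2.3333) + (2.3333)·(2.3333)) / 5 = 17.3333/5 = 3.4667
  S[X_2,X_3] = ((-0.6667)·(1.3333) + (-1.6667)·(-0.6667) + (-0.6667)·(-1.6667) + (-1.6667)·(1.3333) + (2.3333)·(-1.6667) + (2.3333)·(1.3333)) / 5 = -1.6667/5 = -0.3333
  S[X_3,X_3] = ((1.3333)·(1.3333) + (-0.6667)·(-0.6667) + (-1.6667)·(-1.6667) + (1.3333)·(1.3333) + (-1.6667)·(-1.6667) + (1.3333)·(1.3333)) / 5 = 11.3333/5 = 2.2667

S is symmetric (S[j,i] = S[i,j]). Assembling:

S = [[3.5, 1.2, 2.4],
 [1.2, 3.4667, -0.3333],
 [2.4, -0.3333, 2.2667]]


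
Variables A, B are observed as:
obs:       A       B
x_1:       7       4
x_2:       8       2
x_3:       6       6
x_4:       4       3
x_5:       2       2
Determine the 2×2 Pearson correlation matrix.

Step 1 — column means:
  mean(A) = (7 + 8 + 6 + 4 + 2) / 5 = 27/5 = 5.4
  mean(B) = (4 + 2 + 6 + 3 + 2) / 5 = 17/5 = 3.4

Step 2 — sample variances and covariances s[i,j] = (1/(n-1)) · Σ_k (x_{k,i} - mean_i) · (x_{k,j} - mean_j), with n-1 = 4:
  s[A,A] = ((1.6)·(1.6) + (2.6)·(2.6) + (0.6)·(0.6) + (-1.4)·(-1.4) + (-3.4)·(-3.4)) / 4 = 23.2/4 = 5.8
  s[A,B] = ((1.6)·(0.6) + (2.6)·(-1.4) + (0.6)·(2.6) + (-1.4)·(-0.4) + (-3.4)·(-1.4)) / 4 = 4.2/4 = 1.05
  s[B,B] = ((0.6)·(0.6) + (-1.4)·(-1.4) + (2.6)·(2.6) + (-0.4)·(-0.4) + (-1.4)·(-1.4)) / 4 = 11.2/4 = 2.8
  Sample standard deviations s_i = √(s[i,i]):
  s(A) = √(5.8) = 2.4083
  s(B) = √(2.8) = 1.6733

Step 3 — r_{ij} = s_{ij} / (s_i · s_j):
  r[A,A] = 1 (diagonal).
  r[A,B] = 1.05 / (2.4083 · 1.6733) = 1.05 / 4.0299 = 0.2606
  r[B,B] = 1 (diagonal).

R is symmetric with unit diagonal. Assembling:

R = [[1, 0.2606],
 [0.2606, 1]]


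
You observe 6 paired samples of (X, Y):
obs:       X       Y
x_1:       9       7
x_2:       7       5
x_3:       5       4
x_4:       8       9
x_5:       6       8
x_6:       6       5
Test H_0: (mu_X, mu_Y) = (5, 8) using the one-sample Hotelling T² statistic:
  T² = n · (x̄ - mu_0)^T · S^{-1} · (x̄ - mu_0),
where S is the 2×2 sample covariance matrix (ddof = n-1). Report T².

Step 1 — sample mean vector:
  mean(X) = (9 + 7 + 5 + 8 + 6 + 6) / 6 = 41/6 = 6.8333
  mean(Y) = (7 + 5 + 4 + 9 + 8 + 5) / 6 = 38/6 = 6.3333
  x̄ = (6.8333, 6.3333),  deviation x̄ - mu_0 = (6.8333, 6.3333) - (5, 8) = (1.8333, -1.6667).

Step 2 — sample covariance matrix, S[i,j] = (1/(n-1)) · Σ_k (x_{k,i} - mean_i) · (x_{k,j} - mean_j), divisor n-1 = 5:
  S[X,X] = ((2.1667)·(2.1667) + (0.1667)·(0.1667) + (-1.8333)·(-1.8333) + (1.1667)·(1.1667) + (-0.8333)·(-0.8333) + (-0.8333)·(-0.8333)) / 5 = 10.8333/5 = 2.1667
  S[X,Y] = ((2.1667)·(0.6667) + (0.1667)·(-1.3333) + (-1.8333)·(-2.3333) + (1.1667)·(2.6667) + (-0.8333)·(1.6667) + (-0.8333)·(-1.3333)) / 5 = 8.3333/5 = 1.6667
  S[Y,Y] = ((0.6667)·(0.6667) + (-1.3333)·(-1.3333) + (-2.3333)·(-2.3333) + (2.6667)·(2.6667) + (1.6667)·(1.6667) + (-1.3333)·(-1.3333)) / 5 = 19.3333/5 = 3.8667
  S = [[2.1667, 1.6667],
 [1.6667, 3.8667]].

Step 3 — invert S. det(S) = 2.1667·3.8667 - (1.6667)² = 5.6.
  S^{-1} = (1/det) · [[d, -b], [-b, a]] = [[0.6905, -0.2976],
 [-0.2976, 0.3869]].

Step 4 — quadratic form (x̄ - mu_0)^T · S^{-1} · (x̄ - mu_0):
  S^{-1} · (x̄ - mu_0) = (1.7619, -1.1905),
  (x̄ - mu_0)^T · [...] = (1.8333)·(1.7619) + (-1.6667)·(-1.1905) = 5.2143.

Step 5 — scale by n: T² = 6 · 5.2143 = 31.2857.

T² ≈ 31.2857


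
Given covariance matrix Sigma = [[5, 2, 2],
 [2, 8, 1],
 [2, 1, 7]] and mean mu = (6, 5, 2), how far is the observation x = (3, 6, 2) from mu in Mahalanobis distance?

Step 1 — centre the observation: (x - mu) = (-3, 1, 0).

Step 2 — invert Sigma (cofactor / det for 3×3, or solve directly):
  Sigma^{-1} = [[0.2466, -0.0538, -0.0628],
 [-0.0538, 0.139, -0.0045],
 [-0.0628, -0.0045, 0.1614]].

Step 3 — form the quadratic (x - mu)^T · Sigma^{-1} · (x - mu):
  Sigma^{-1} · (x - mu) = (-0.7937, 0.3004, 0.1839).
  (x - mu)^T · [Sigma^{-1} · (x - mu)] = (-3)·(-0.7937) + (1)·(0.3004) + (0)·(0.1839) = 2.6816.

Step 4 — take square root: d = √(2.6816) ≈ 1.6376.

d(x, mu) = √(2.6816) ≈ 1.6376


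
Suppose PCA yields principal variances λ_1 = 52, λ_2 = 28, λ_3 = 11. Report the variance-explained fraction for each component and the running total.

Step 1 — total variance = trace(Sigma) = Σ λ_i = 52 + 28 + 11 = 91.

Step 2 — fraction explained by component i = λ_i / Σ λ:
  PC1: 52/91 = 0.5714
  PC2: 28/91 = 0.3077
  PC3: 11/91 = 0.1209

Step 3 — cumulative fraction after k components = (λ_1 + ... + λ_k) / Σ λ:
  k = 1: 52/91 = 0.5714
  k = 2: (52 + 28)/91 = 80/91 = 0.8791
  k = 3: (52 + 28 + 11)/91 = 91/91 = 1

Summary (fraction, with percent):

explained: PC1 0.5714 (57.14%), PC2 0.3077 (30.77%), PC3 0.1209 (12.09%);  cumulative: 0.5714, 0.8791, 1


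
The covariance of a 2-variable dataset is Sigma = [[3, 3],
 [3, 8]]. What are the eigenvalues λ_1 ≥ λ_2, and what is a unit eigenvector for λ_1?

Step 1 — characteristic polynomial of 2×2 Sigma:
  det(Sigma - λI) = λ² - trace · λ + det = 0.
  trace = 3 + 8 = 11, det = 3·8 - (3)² = 15.
Step 2 — discriminant:
  Δ = trace² - 4·det = 121 - 60 = 61.
Step 3 — eigenvalues:
  λ = (trace ± √Δ)/2 = (11 ± 7.8102)/2,
  λ_1 = 9.4051,  λ_2 = 1.5949.

Step 4 — unit eigenvector for λ_1: solve (Sigma - λ_1 I)v = 0. First row:
  (3 - 9.4051)·v_x + (3)·v_y = 0, i.e. (-6.4051)·v_x + (3)·v_y = 0,
  so v ∝ (b, λ_1 - a) = (3, 6.4051) = u.
  ||u|| = √((3)² + (6.4051)²) = √(50.0256) ≈ 7.0729,
  v_1 = u/||u|| ≈ (0.4242, 0.9056) (||v_1|| = 1).

λ_1 = 9.4051,  λ_2 = 1.5949;  v_1 ≈ (0.4242, 0.9056)


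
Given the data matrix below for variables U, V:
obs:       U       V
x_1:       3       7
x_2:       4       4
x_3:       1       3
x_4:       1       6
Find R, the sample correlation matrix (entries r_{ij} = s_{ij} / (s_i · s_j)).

Step 1 — column means:
  mean(U) = (3 + 4 + 1 + 1) / 4 = 9/4 = 2.25
  mean(V) = (7 + 4 + 3 + 6) / 4 = 20/4 = 5

Step 2 — sample variances and covariances s[i,j] = (1/(n-1)) · Σ_k (x_{k,i} - mean_i) · (x_{k,j} - mean_j), with n-1 = 3:
  s[U,U] = ((0.75)·(0.75) + (1.75)·(1.75) + (-1.25)·(-1.25) + (-1.25)·(-1.25)) / 3 = 6.75/3 = 2.25
  s[U,V] = ((0.75)·(2) + (1.75)·(-1) + (-1.25)·(-2) + (-1.25)·(1)) / 3 = 1/3 = 0.3333
  s[V,V] = ((2)·(2) + (-1)·(-1) + (-2)·(-2) + (1)·(1)) / 3 = 10/3 = 3.3333
  Sample standard deviations s_i = √(s[i,i]):
  s(U) = √(2.25) = 1.5
  s(V) = √(3.3333) = 1.8257

Step 3 — r_{ij} = s_{ij} / (s_i · s_j):
  r[U,U] = 1 (diagonal).
  r[U,V] = 0.3333 / (1.5 · 1.8257) = 0.3333 / 2.7386 = 0.1217
  r[V,V] = 1 (diagonal).

R is symmetric with unit diagonal. Assembling:

R = [[1, 0.1217],
 [0.1217, 1]]


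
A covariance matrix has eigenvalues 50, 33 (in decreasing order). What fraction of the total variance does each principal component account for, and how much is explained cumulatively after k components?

Step 1 — total variance = trace(Sigma) = Σ λ_i = 50 + 33 = 83.

Step 2 — fraction explained by component i = λ_i / Σ λ:
  PC1: 50/83 = 0.6024
  PC2: 33/83 = 0.3976

Step 3 — cumulative fraction after k components = (λ_1 + ... + λ_k) / Σ λ:
  k = 1: 50/83 = 0.6024
  k = 2: (50 + 33)/83 = 83/83 = 1

Summary (fraction, with percent):

explained: PC1 0.6024 (60.24%), PC2 0.3976 (39.76%);  cumulative: 0.6024, 1


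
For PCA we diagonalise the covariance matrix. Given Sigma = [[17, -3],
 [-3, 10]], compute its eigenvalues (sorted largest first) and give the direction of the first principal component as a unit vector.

Step 1 — characteristic polynomial of 2×2 Sigma:
  det(Sigma - λI) = λ² - trace · λ + det = 0.
  trace = 17 + 10 = 27, det = 17·10 - (-3)² = 161.
Step 2 — discriminant:
  Δ = trace² - 4·det = 729 - 644 = 85.
Step 3 — eigenvalues:
  λ = (trace ± √Δ)/2 = (27 ± 9.2195)/2,
  λ_1 = 18.1098,  λ_2 = 8.8902.

Step 4 — unit eigenvector for λ_1: solve (Sigma - λ_1 I)v = 0. First row:
  (17 - 18.1098)·v_x + (-3)·v_y = 0, i.e. (-1.1098)·v_x + (-3)·v_y = 0,
  so v ∝ (b, λ_1 - a) = (-3, 1.1098); multiply by -1 so the first entry is positive: u = (3, -1.1098).
  ||u|| = √((3)² + (-1.1098)²) = √(10.2316) ≈ 3.1987,
  v_1 = u/||u|| ≈ (0.9379, -0.3469) (||v_1|| = 1).

λ_1 = 18.1098,  λ_2 = 8.8902;  v_1 ≈ (0.9379, -0.3469)


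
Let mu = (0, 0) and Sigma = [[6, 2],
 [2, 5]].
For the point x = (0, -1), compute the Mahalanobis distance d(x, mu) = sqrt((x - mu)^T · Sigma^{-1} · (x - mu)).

Step 1 — centre the observation: (x - mu) = (0, -1).

Step 2 — invert Sigma. det(Sigma) = 6·5 - (2)² = 26.
  Sigma^{-1} = (1/det) · [[d, -b], [-b, a]] = [[0.1923, -0.0769],
 [-0.0769, 0.2308]].

Step 3 — form the quadratic (x - mu)^T · Sigma^{-1} · (x - mu):
  Sigma^{-1} · (x - mu) = (0.0769, -0.2308).
  (x - mu)^T · [Sigma^{-1} · (x - mu)] = (0)·(0.0769) + (-1)·(-0.2308) = 0.2308.

Step 4 — take square root: d = √(0.2308) ≈ 0.4804.

d(x, mu) = √(0.2308) ≈ 0.4804


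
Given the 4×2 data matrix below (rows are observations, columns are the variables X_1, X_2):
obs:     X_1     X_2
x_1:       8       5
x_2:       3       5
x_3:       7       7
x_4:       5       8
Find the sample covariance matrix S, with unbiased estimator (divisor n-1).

Step 1 — column means:
  mean(X_1) = (8 + 3 + 7 + 5) / 4 = 23/4 = 5.75
  mean(X_2) = (5 + 5 + 7 + 8) / 4 = 25/4 = 6.25

Step 2 — sample covariance S[i,j] = (1/(n-1)) · Σ_k (x_{k,i} - mean_i) · (x_{k,j} - mean_j), with n-1 = 3.
  S[X_1,X_1] = ((2.25)·(2.25) + (-2.75)·(-2.75) + (1.25)·(1.25) + (-0.75)·(-0.75)) / 3 = 14.75/3 = 4.9167
  S[X_1,X_2] = ((2.25)·(-1.25) + (-2.75)·(-1.25) + (1.25)·(0.75) + (-0.75)·(1.75)) / 3 = 0.25/3 = 0.0833
  S[X_2,X_2] = ((-1.25)·(-1.25) + (-1.25)·(-1.25) + (0.75)·(0.75) + (1.75)·(1.75)) / 3 = 6.75/3 = 2.25

S is symmetric (S[j,i] = S[i,j]). Assembling:

S = [[4.9167, 0.0833],
 [0.0833, 2.25]]


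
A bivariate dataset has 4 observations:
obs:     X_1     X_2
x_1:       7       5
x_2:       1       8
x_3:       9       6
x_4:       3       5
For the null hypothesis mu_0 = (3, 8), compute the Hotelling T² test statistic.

Step 1 — sample mean vector:
  mean(X_1) = (7 + 1 + 9 + 3) / 4 = 20/4 = 5
  mean(X_2) = (5 + 8 + 6 + 5) / 4 = 24/4 = 6
  x̄ = (5, 6),  deviation x̄ - mu_0 = (5, 6) - (3, 8) = (2, -2).

Step 2 — sample covariance matrix, S[i,j] = (1/(n-1)) · Σ_k (x_{k,i} - mean_i) · (x_{k,j} - mean_j), divisor n-1 = 3:
  S[X_1,X_1] = ((2)·(2) + (-4)·(-4) + (4)·(4) + (-2)·(-2)) / 3 = 40/3 = 13.3333
  S[X_1,X_2] = ((2)·(-1) + (-4)·(2) + (4)·(0) + (-2)·(-1)) / 3 = -8/3 = -2.6667
  S[X_2,X_2] = ((-1)·(-1) + (2)·(2) + (0)·(0) + (-1)·(-1)) / 3 = 6/3 = 2
  S = [[13.3333, -2.6667],
 [-2.6667, 2]].

Step 3 — invert S. det(S) = 13.3333·2 - (-2.6667)² = 19.5556.
  S^{-1} = (1/det) · [[d, -b], [-b, a]] = [[0.1023, 0.1364],
 [0.1364, 0.6818]].

Step 4 — quadratic form (x̄ - mu_0)^T · S^{-1} · (x̄ - mu_0):
  S^{-1} · (x̄ - mu_0) = (-0.0682, -1.0909),
  (x̄ - mu_0)^T · [...] = (2)·(-0.0682) + (-2)·(-1.0909) = 2.0455.

Step 5 — scale by n: T² = 4 · 2.0455 = 8.1818.

T² ≈ 8.1818


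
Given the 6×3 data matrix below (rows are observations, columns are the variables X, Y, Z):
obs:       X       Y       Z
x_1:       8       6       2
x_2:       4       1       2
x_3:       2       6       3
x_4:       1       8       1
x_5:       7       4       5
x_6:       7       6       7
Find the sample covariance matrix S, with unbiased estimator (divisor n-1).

Step 1 — column means:
  mean(X) = (8 + 4 + 2 + 1 + 7 + 7) / 6 = 29/6 = 4.8333
  mean(Y) = (6 + 1 + 6 + 8 + 4 + 6) / 6 = 31/6 = 5.1667
  mean(Z) = (2 + 2 + 3 + 1 + 5 + 7) / 6 = 20/6 = 3.3333

Step 2 — sample covariance S[i,j] = (1/(n-1)) · Σ_k (x_{k,i} - mean_i) · (x_{k,j} - mean_j), with n-1 = 5.
  S[X,X] = ((3.1667)·(3.1667) + (-0.8333)·(-0.8333) + (-2.8333)·(-2.8333) + (-3.8333)·(-3.8333) + (2.1667)·(2.1667) + (2.1667)·(2.1667)) / 5 = 42.8333/5 = 8.5667
  S[X,Y] = ((3.1667)·(0.8333) + (-0.8333)·(-4.1667) + (-2.8333)·(0.8333) + (-3.8333)·(2.8333) + (2.1667)·(-1.1667) + (2.1667)·(0.8333)) / 5 = -7.8333/5 = -1.5667
  S[X,Z] = ((3.1667)·(-1.3333) + (-0.8333)·(-1.3333) + (-2.8333)·(-0.3333) + (-3.8333)·(-2.3333) + (2.1667)·(1.6667) + (2.1667)·(3.6667)) / 5 = 18.3333/5 = 3.6667
  S[Y,Y] = ((0.8333)·(0.8333) + (-4.1667)·(-4.1667) + (0.8333)·(0.8333) + (2.8333)·(2.8333) + (-1.1667)·(-1.1667) + (0.8333)·(0.8333)) / 5 = 28.8333/5 = 5.7667
  S[Y,Z] = ((0.8333)·(-1.3333) + (-4.1667)·(-1.3333) + (0.8333)·(-0.3333) + (2.8333)·(-2.3333) + (-1.1667)·(1.6667) + (0.8333)·(3.6667)) / 5 = -1.3333/5 = -0.2667
  S[Z,Z] = ((-1.3333)·(-1.3333) + (-1.3333)·(-1.3333) + (-0.3333)·(-0.3333) + (-2.3333)·(-2.3333) + (1.6667)·(1.6667) + (3.6667)·(3.6667)) / 5 = 25.3333/5 = 5.0667

S is symmetric (S[j,i] = S[i,j]). Assembling:

S = [[8.5667, -1.5667, 3.6667],
 [-1.5667, 5.7667, -0.2667],
 [3.6667, -0.2667, 5.0667]]


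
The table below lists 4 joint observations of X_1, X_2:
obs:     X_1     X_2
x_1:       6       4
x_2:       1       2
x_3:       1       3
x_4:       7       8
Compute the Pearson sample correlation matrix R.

Step 1 — column means:
  mean(X_1) = (6 + 1 + 1 + 7) / 4 = 15/4 = 3.75
  mean(X_2) = (4 + 2 + 3 + 8) / 4 = 17/4 = 4.25

Step 2 — sample variances and covariances s[i,j] = (1/(n-1)) · Σ_k (x_{k,i} - mean_i) · (x_{k,j} - mean_j), with n-1 = 3:
  s[X_1,X_1] = ((2.25)·(2.25) + (-2.75)·(-2.75) + (-2.75)·(-2.75) + (3.25)·(3.25)) / 3 = 30.75/3 = 10.25
  s[X_1,X_2] = ((2.25)·(-0.25) + (-2.75)·(-2.25) + (-2.75)·(-1.25) + (3.25)·(3.75)) / 3 = 21.25/3 = 7.0833
  s[X_2,X_2] = ((-0.25)·(-0.25) + (-2.25)·(-2.25) + (-1.25)·(-1.25) + (3.75)·(3.75)) / 3 = 20.75/3 = 6.9167
  Sample standard deviations s_i = √(s[i,i]):
  s(X_1) = √(10.25) = 3.2016
  s(X_2) = √(6.9167) = 2.63

Step 3 — r_{ij} = s_{ij} / (s_i · s_j):
  r[X_1,X_1] = 1 (diagonal).
  r[X_1,X_2] = 7.0833 / (3.2016 · 2.63) = 7.0833 / 8.42 = 0.8413
  r[X_2,X_2] = 1 (diagonal).

R is symmetric with unit diagonal. Assembling:

R = [[1, 0.8413],
 [0.8413, 1]]


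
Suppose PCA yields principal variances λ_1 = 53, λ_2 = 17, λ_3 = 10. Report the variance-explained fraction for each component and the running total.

Step 1 — total variance = trace(Sigma) = Σ λ_i = 53 + 17 + 10 = 80.

Step 2 — fraction explained by component i = λ_i / Σ λ:
  PC1: 53/80 = 0.6625
  PC2: 17/80 = 0.2125
  PC3: 10/80 = 0.125

Step 3 — cumulative fraction after k components = (λ_1 + ... + λ_k) / Σ λ:
  k = 1: 53/80 = 0.6625
  k = 2: (53 + 17)/80 = 70/80 = 0.875
  k = 3: (53 + 17 + 10)/80 = 80/80 = 1

Summary (fraction, with percent):

explained: PC1 0.6625 (66.25%), PC2 0.2125 (21.25%), PC3 0.125 (12.5%);  cumulative: 0.6625, 0.875, 1


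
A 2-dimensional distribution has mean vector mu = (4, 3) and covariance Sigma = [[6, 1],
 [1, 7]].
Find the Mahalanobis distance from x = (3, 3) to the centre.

Step 1 — centre the observation: (x - mu) = (-1, 0).

Step 2 — invert Sigma. det(Sigma) = 6·7 - (1)² = 41.
  Sigma^{-1} = (1/det) · [[d, -b], [-b, a]] = [[0.1707, -0.0244],
 [-0.0244, 0.1463]].

Step 3 — form the quadratic (x - mu)^T · Sigma^{-1} · (x - mu):
  Sigma^{-1} · (x - mu) = (-0.1707, 0.0244).
  (x - mu)^T · [Sigma^{-1} · (x - mu)] = (-1)·(-0.1707) + (0)·(0.0244) = 0.1707.

Step 4 — take square root: d = √(0.1707) ≈ 0.4132.

d(x, mu) = √(0.1707) ≈ 0.4132


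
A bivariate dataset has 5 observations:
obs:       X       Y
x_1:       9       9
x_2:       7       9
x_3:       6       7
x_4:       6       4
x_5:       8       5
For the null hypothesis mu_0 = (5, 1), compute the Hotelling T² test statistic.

Step 1 — sample mean vector:
  mean(X) = (9 + 7 + 6 + 6 + 8) / 5 = 36/5 = 7.2
  mean(Y) = (9 + 9 + 7 + 4 + 5) / 5 = 34/5 = 6.8
  x̄ = (7.2, 6.8),  deviation x̄ - mu_0 = (7.2, 6.8) - (5, 1) = (2.2, 5.8).

Step 2 — sample covariance matrix, S[i,j] = (1/(n-1)) · Σ_k (x_{k,i} - mean_i) · (x_{k,j} - mean_j), divisor n-1 = 4:
  S[X,X] = ((1.8)·(1.8) + (-0.2)·(-0.2) + (-1.2)·(-1.2) + (-1.2)·(-1.2) + (0.8)·(0.8)) / 4 = 6.8/4 = 1.7
  S[X,Y] = ((1.8)·(2.2) + (-0.2)·(2.2) + (-1.2)·(0.2) + (-1.2)·(-2.8) + (0.8)·(-1.8)) / 4 = 5.2/4 = 1.3
  S[Y,Y] = ((2.2)·(2.2) + (2.2)·(2.2) + (0.2)·(0.2) + (-2.8)·(-2.8) + (-1.8)·(-1.8)) / 4 = 20.8/4 = 5.2
  S = [[1.7, 1.3],
 [1.3, 5.2]].

Step 3 — invert S. det(S) = 1.7·5.2 - (1.3)² = 7.15.
  S^{-1} = (1/det) · [[d, -b], [-b, a]] = [[0.7273, -0.1818],
 [-0.1818, 0.2378]].

Step 4 — quadratic form (x̄ - mu_0)^T · S^{-1} · (x̄ - mu_0):
  S^{-1} · (x̄ - mu_0) = (0.5455, 0.979),
  (x̄ - mu_0)^T · [...] = (2.2)·(0.5455) + (5.8)·(0.979) = 6.8783.

Step 5 — scale by n: T² = 5 · 6.8783 = 34.3916.

T² ≈ 34.3916


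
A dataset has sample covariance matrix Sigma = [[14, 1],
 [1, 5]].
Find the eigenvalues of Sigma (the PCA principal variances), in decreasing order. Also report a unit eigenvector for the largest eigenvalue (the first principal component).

Step 1 — characteristic polynomial of 2×2 Sigma:
  det(Sigma - λI) = λ² - trace · λ + det = 0.
  trace = 14 + 5 = 19, det = 14·5 - (1)² = 69.
Step 2 — discriminant:
  Δ = trace² - 4·det = 361 - 276 = 85.
Step 3 — eigenvalues:
  λ = (trace ± √Δ)/2 = (19 ± 9.2195)/2,
  λ_1 = 14.1098,  λ_2 = 4.8902.

Step 4 — unit eigenvector for λ_1: solve (Sigma - λ_1 I)v = 0. First row:
  (14 - 14.1098)·v_x + (1)·v_y = 0, i.e. (-0.1098)·v_x + (1)·v_y = 0,
  so v ∝ (b, λ_1 - a) = (1, 0.1098) = u.
  ||u|| = √((1)² + (0.1098)²) = √(1.012) ≈ 1.006,
  v_1 = u/||u|| ≈ (0.994, 0.1091) (||v_1|| = 1).

λ_1 = 14.1098,  λ_2 = 4.8902;  v_1 ≈ (0.994, 0.1091)


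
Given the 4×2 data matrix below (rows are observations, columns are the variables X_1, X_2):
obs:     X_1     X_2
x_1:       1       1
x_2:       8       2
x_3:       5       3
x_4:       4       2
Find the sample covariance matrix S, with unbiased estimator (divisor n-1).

Step 1 — column means:
  mean(X_1) = (1 + 8 + 5 + 4) / 4 = 18/4 = 4.5
  mean(X_2) = (1 + 2 + 3 + 2) / 4 = 8/4 = 2

Step 2 — sample covariance S[i,j] = (1/(n-1)) · Σ_k (x_{k,i} - mean_i) · (x_{k,j} - mean_j), with n-1 = 3.
  S[X_1,X_1] = ((-3.5)·(-3.5) + (3.5)·(3.5) + (0.5)·(0.5) + (-0.5)·(-0.5)) / 3 = 25/3 = 8.3333
  S[X_1,X_2] = ((-3.5)·(-1) + (3.5)·(0) + (0.5)·(1) + (-0.5)·(0)) / 3 = 4/3 = 1.3333
  S[X_2,X_2] = ((-1)·(-1) + (0)·(0) + (1)·(1) + (0)·(0)) / 3 = 2/3 = 0.6667

S is symmetric (S[j,i] = S[i,j]). Assembling:

S = [[8.3333, 1.3333],
 [1.3333, 0.6667]]
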